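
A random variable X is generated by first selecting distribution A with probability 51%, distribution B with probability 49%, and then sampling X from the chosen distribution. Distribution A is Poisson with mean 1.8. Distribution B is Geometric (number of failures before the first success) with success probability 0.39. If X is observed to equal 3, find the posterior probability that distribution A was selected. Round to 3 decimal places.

0.654

Likelihoods P(X=3 | ·): A: 0.160671; B: 0.0885226.
Posterior ∝ prior × likelihood. Numerator for A: 0.51·0.160671 = 0.081942.
Normalizing constant: 0.51·0.160671 + 0.49·0.0885226 = 0.125318.
P(A | observation) = 0.081942 / 0.125318 = 0.653872.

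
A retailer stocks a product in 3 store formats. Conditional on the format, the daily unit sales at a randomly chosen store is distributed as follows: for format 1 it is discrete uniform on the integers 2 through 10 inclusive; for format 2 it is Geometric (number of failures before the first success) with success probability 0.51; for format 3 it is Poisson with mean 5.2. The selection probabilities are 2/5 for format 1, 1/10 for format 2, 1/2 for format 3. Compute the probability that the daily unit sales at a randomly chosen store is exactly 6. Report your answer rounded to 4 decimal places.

0.1209

Conditional on each format, P(X = 6): 1: 0.111111; 2: 0.00705906; 3: 0.15148.
By total probability, P(X = 6) = 0.4·0.111111 + 0.1·0.00705906 + 0.5·0.15148 = 0.120891.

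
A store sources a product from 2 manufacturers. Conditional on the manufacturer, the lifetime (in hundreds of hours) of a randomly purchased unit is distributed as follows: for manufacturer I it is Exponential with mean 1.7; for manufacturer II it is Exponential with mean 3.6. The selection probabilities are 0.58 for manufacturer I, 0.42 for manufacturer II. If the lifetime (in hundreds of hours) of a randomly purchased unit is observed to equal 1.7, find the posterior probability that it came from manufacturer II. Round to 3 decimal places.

0.367

Likelihoods f(1.7 | ·): I: 0.2164; II: 0.173226.
Posterior ∝ prior × likelihood. Numerator for II: 0.42·0.173226 = 0.0727551.
Normalizing constant: 0.58·0.2164 + 0.42·0.173226 = 0.198267.
P(II | observation) = 0.0727551 / 0.198267 = 0.366955.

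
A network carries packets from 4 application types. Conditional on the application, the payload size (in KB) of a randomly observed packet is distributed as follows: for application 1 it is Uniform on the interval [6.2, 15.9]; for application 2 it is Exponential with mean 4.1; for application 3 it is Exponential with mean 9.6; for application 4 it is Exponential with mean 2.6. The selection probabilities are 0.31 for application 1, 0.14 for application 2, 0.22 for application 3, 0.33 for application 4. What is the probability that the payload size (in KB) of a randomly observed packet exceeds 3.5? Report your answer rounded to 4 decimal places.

Conditional on each application, P(X > 3.5): 1: 1; 2: 0.425854; 3: 0.694486; 4: 0.260239.
By total probability, P(X > 3.5) = 0.31·1 + 0.14·0.425854 + 0.22·0.694486 + 0.33·0.260239 = 0.608285.

0.6083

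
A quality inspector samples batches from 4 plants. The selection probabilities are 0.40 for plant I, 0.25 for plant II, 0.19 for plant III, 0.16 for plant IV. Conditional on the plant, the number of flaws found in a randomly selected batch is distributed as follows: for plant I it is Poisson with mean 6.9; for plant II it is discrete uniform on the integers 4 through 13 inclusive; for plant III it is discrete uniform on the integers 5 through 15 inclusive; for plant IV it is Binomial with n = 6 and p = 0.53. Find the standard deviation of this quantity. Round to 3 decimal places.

3.389

Per component, I: μ=6.9, E[X²]=54.51; II: μ=8.5, E[X²]=80.5; III: μ=10, E[X²]=110; IV: μ=3.18, E[X²]=11.607.
E[X] = 0.4·6.9 + 0.25·8.5 + 0.19·10 + 0.16·3.18 = 7.2938.
E[X²] = 0.4·54.51 + 0.25·80.5 + 0.19·110 + 0.16·11.607 = 64.6861.
Var(X) = E[X²] − (E[X])² = 64.6861 − 53.1995 = 11.4866.
SD(X) = √11.4866 = 3.38919.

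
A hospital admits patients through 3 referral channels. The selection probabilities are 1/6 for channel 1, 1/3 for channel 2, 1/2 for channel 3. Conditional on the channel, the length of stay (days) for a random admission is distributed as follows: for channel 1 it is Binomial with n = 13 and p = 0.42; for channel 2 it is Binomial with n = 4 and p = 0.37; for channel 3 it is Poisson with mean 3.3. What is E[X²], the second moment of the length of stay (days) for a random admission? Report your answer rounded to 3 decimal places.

For each component E[X²] = Var + (mean)², giving 1: 32.9784; 2: 3.1228; 3: 14.19.
Overall E[X²] = 0.166667·32.9784 + 0.333333·3.1228 + 0.5·14.19 = 13.6323.

13.632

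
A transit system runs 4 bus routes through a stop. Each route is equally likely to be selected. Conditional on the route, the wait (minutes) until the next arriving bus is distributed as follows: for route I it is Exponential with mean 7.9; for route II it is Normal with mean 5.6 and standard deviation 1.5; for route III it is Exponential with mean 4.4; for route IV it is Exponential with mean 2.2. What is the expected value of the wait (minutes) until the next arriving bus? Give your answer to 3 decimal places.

5.025

Component means — I: 7.9; II: 5.6; III: 4.4; IV: 2.2.
E[X] = 0.25·7.9 + 0.25·5.6 + 0.25·4.4 + 0.25·2.2 = 5.025.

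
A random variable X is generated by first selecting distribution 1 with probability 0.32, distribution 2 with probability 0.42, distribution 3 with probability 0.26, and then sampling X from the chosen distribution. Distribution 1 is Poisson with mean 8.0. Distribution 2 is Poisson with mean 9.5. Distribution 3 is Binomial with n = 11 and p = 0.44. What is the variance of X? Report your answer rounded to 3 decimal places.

10.759

Per component, 1: μ=8, E[X²]=72; 2: μ=9.5, E[X²]=99.75; 3: μ=4.84, E[X²]=26.136.
E[X] = 0.32·8 + 0.42·9.5 + 0.26·4.84 = 7.8084.
E[X²] = 0.32·72 + 0.42·99.75 + 0.26·26.136 = 71.7304.
Var(X) = E[X²] − (E[X])² = 71.7304 − 60.9711 = 10.7592.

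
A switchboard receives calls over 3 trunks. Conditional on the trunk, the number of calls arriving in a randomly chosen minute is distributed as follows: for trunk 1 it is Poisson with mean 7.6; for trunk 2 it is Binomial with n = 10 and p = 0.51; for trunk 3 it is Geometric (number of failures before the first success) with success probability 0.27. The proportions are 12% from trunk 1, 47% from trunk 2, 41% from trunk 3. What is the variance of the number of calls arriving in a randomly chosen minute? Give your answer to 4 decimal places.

Per component, 1: μ=7.6, E[X²]=65.36; 2: μ=5.1, E[X²]=28.509; 3: μ=2.7037, E[X²]=17.3237.
E[X] = 0.12·7.6 + 0.47·5.1 + 0.41·2.7037 = 4.41752.
E[X²] = 0.12·65.36 + 0.47·28.509 + 0.41·17.3237 = 28.3452.
Var(X) = E[X²] − (E[X])² = 28.3452 − 19.5145 = 8.83069.

8.8307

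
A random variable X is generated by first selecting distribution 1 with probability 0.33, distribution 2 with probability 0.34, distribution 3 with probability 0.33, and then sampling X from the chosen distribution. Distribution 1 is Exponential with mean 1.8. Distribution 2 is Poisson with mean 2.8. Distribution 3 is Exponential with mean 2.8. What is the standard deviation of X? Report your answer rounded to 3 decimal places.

2.198

Per component, 1: μ=1.8, E[X²]=6.48; 2: μ=2.8, E[X²]=10.64; 3: μ=2.8, E[X²]=15.68.
E[X] = 0.33·1.8 + 0.34·2.8 + 0.33·2.8 = 2.47.
E[X²] = 0.33·6.48 + 0.34·10.64 + 0.33·15.68 = 10.9304.
Var(X) = E[X²] − (E[X])² = 10.9304 − 6.1009 = 4.8295.
SD(X) = √4.8295 = 2.19761.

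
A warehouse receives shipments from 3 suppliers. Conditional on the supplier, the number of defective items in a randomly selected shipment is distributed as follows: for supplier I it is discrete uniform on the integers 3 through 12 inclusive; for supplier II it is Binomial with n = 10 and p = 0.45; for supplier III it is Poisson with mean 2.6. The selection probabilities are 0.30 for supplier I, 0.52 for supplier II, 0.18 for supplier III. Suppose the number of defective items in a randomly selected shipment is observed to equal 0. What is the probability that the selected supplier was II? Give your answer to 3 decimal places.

0.090

Likelihoods P(X=0 | ·): I: 0; II: 0.00253295; III: 0.0742736.
Posterior ∝ prior × likelihood. Numerator for II: 0.52·0.00253295 = 0.00131713.
Normalizing constant: 0.3·0 + 0.52·0.00253295 + 0.18·0.0742736 = 0.0146864.
P(II | observation) = 0.00131713 / 0.0146864 = 0.0896841.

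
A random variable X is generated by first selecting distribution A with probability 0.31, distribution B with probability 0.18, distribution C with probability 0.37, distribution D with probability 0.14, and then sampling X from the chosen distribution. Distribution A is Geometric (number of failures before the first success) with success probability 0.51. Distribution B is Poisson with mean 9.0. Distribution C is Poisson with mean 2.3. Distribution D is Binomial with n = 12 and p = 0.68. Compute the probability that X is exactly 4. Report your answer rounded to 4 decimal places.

Conditional on each component, P(X = 4): A: 0.0294005; B: 0.0337372; C: 0.116902; D: 0.011637.
By total probability, P(X = 4) = 0.31·0.0294005 + 0.18·0.0337372 + 0.37·0.116902 + 0.14·0.011637 = 0.0600698.

0.0601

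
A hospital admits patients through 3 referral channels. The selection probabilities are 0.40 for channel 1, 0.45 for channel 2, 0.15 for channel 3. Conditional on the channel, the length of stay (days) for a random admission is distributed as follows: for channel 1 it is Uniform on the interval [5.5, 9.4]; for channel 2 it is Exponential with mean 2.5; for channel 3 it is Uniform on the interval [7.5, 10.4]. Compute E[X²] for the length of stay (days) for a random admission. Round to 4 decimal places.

40.4535

For each component E[X²] = Var + (mean)², giving 1: 56.77; 2: 12.5; 3: 80.8033.
Overall E[X²] = 0.4·56.77 + 0.45·12.5 + 0.15·80.8033 = 40.4535.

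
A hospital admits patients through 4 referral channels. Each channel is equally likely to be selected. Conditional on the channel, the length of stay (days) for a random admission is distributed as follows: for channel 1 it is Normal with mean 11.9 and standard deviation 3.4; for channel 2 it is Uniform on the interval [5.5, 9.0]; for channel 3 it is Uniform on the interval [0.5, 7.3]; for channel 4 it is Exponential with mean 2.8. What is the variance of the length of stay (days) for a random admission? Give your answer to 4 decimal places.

Per component, 1: μ=11.9, E[X²]=153.17; 2: μ=7.25, E[X²]=53.5833; 3: μ=3.9, E[X²]=19.0633; 4: μ=2.8, E[X²]=15.68.
E[X] = 0.25·11.9 + 0.25·7.25 + 0.25·3.9 + 0.25·2.8 = 6.4625.
E[X²] = 0.25·153.17 + 0.25·53.5833 + 0.25·19.0633 + 0.25·15.68 = 60.3742.
Var(X) = E[X²] − (E[X])² = 60.3742 − 41.7639 = 18.6103.

18.6103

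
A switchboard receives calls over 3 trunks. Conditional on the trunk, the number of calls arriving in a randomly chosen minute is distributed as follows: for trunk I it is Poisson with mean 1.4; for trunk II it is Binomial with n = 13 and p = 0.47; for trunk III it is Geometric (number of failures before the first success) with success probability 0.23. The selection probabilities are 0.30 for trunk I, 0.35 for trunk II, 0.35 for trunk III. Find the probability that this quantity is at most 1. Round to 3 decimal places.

0.321

Conditional on each trunk, P(X ≤ 1): I: 0.591833; II: 0.00326196; III: 0.4071.
By total probability, P(X ≤ 1) = 0.3·0.591833 + 0.35·0.00326196 + 0.35·0.4071 = 0.321176.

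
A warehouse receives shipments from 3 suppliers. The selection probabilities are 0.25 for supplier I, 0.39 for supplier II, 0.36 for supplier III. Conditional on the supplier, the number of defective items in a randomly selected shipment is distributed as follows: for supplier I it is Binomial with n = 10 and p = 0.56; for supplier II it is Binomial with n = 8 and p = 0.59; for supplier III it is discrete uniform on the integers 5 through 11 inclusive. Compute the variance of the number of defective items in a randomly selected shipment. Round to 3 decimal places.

4.915

Per component, I: μ=5.6, E[X²]=33.824; II: μ=4.72, E[X²]=24.2136; III: μ=8, E[X²]=68.
E[X] = 0.25·5.6 + 0.39·4.72 + 0.36·8 = 6.1208.
E[X²] = 0.25·33.824 + 0.39·24.2136 + 0.36·68 = 42.3793.
Var(X) = E[X²] − (E[X])² = 42.3793 − 37.4642 = 4.91511.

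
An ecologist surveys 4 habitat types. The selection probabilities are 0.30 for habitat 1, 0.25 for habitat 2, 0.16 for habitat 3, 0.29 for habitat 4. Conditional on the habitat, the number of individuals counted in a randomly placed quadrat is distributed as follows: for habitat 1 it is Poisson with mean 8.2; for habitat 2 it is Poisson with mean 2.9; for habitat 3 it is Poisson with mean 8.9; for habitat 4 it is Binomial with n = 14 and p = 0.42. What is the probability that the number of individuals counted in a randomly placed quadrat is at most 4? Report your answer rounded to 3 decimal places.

0.311

Conditional on each habitat, P(X ≤ 4): 1: 0.0887402; 2: 0.831777; 3: 0.0584325; 4: 0.230265.
By total probability, P(X ≤ 4) = 0.3·0.0887402 + 0.25·0.831777 + 0.16·0.0584325 + 0.29·0.230265 = 0.310692.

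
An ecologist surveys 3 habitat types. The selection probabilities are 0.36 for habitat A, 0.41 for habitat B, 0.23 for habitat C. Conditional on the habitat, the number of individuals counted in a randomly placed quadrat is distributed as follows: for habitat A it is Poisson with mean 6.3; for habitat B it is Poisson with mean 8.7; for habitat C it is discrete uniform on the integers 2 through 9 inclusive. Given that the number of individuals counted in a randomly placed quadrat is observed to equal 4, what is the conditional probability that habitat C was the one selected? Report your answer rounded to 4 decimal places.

0.3251

Likelihoods P(X=4 | ·): A: 0.12053; B: 0.0397653; C: 0.125.
Posterior ∝ prior × likelihood. Numerator for C: 0.23·0.125 = 0.02875.
Normalizing constant: 0.36·0.12053 + 0.41·0.0397653 + 0.23·0.125 = 0.0884446.
P(C | observation) = 0.02875 / 0.0884446 = 0.325062.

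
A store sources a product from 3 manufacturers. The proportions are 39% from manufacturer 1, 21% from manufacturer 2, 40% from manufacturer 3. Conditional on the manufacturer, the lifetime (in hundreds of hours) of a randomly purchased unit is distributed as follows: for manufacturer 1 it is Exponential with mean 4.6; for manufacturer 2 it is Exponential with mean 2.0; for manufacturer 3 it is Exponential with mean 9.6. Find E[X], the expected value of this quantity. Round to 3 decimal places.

6.054

Component means — 1: 4.6; 2: 2; 3: 9.6.
E[X] = 0.39·4.6 + 0.21·2 + 0.4·9.6 = 6.054.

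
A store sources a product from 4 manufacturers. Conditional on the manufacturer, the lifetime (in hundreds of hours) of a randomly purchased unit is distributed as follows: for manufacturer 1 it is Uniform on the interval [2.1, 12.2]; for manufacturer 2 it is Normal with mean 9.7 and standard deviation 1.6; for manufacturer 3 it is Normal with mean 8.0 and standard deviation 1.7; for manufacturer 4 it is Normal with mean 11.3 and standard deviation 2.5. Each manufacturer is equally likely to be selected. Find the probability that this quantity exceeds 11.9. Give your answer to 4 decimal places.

0.1326

Conditional on each manufacturer, P(X > 11.9): 1: 0.029703; 2: 0.0845657; 3: 0.0108919; 4: 0.405165.
By total probability, P(X > 11.9) = 0.25·0.029703 + 0.25·0.0845657 + 0.25·0.0108919 + 0.25·0.405165 = 0.132581.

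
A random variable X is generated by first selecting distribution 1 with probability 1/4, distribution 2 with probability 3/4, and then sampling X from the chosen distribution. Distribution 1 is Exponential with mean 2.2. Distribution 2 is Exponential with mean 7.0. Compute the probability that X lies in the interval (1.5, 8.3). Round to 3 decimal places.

Conditional on each component, P(1.5 < X < 8.3): 1: 0.482707; 2: 0.50159.
By total probability, P(1.5 < X < 8.3) = 0.25·0.482707 + 0.75·0.50159 = 0.496869.

0.497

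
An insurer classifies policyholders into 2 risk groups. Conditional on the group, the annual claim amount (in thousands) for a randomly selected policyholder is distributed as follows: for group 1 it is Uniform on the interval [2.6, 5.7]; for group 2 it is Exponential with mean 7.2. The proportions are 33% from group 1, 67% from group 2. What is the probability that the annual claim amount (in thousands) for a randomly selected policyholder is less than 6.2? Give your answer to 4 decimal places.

0.7168

Conditional on each group, P(X < 6.2): 1: 1; 2: 0.577308.
By total probability, P(X < 6.2) = 0.33·1 + 0.67·0.577308 = 0.716796.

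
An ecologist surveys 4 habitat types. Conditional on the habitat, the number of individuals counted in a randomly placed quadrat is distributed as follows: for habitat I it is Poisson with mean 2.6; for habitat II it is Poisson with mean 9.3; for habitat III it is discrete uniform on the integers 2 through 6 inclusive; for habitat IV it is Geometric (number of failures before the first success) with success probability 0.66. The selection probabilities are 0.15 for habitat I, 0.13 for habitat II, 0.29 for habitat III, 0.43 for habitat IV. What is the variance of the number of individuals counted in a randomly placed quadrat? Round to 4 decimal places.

Per component, I: μ=2.6, E[X²]=9.36; II: μ=9.3, E[X²]=95.79; III: μ=4, E[X²]=18; IV: μ=0.515152, E[X²]=1.04591.
E[X] = 0.15·2.6 + 0.13·9.3 + 0.29·4 + 0.43·0.515152 = 2.98052.
E[X²] = 0.15·9.36 + 0.13·95.79 + 0.29·18 + 0.43·1.04591 = 19.5264.
Var(X) = E[X²] − (E[X])² = 19.5264 − 8.88347 = 10.643.

10.6430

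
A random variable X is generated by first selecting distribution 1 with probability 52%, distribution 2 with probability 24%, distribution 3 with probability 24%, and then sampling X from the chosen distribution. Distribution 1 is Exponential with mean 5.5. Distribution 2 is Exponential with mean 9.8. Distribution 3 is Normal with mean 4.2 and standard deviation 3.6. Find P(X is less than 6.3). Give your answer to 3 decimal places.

0.641

Conditional on each component, P(X < 6.3): 1: 0.681921; 2: 0.474212; 3: 0.720166.
By total probability, P(X < 6.3) = 0.52·0.681921 + 0.24·0.474212 + 0.24·0.720166 = 0.641249.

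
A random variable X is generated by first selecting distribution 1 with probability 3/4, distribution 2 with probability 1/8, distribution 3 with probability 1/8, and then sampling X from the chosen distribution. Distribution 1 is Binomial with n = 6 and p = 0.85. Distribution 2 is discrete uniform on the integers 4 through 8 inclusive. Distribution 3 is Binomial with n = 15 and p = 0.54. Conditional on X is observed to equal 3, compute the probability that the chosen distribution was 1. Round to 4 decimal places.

0.9748

Likelihoods P(X=3 | ·): 1: 0.0414534; 2: 0; 3: 0.00643112.
Posterior ∝ prior × likelihood. Numerator for 1: 0.75·0.0414534 = 0.0310901.
Normalizing constant: 0.75·0.0414534 + 0.125·0 + 0.125·0.00643112 = 0.031894.
P(1 | observation) = 0.0310901 / 0.031894 = 0.974795.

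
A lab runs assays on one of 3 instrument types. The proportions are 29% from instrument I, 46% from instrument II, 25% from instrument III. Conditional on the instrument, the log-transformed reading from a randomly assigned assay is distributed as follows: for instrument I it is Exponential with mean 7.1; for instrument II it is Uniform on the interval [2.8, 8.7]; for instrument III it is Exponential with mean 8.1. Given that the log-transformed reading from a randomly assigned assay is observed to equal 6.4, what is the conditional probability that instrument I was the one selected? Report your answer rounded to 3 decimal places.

0.153

Likelihoods f(6.4 | ·): I: 0.0571827; II: 0.169492; III: 0.0560233.
Posterior ∝ prior × likelihood. Numerator for I: 0.29·0.0571827 = 0.016583.
Normalizing constant: 0.29·0.0571827 + 0.46·0.169492 + 0.25·0.0560233 = 0.108555.
P(I | observation) = 0.016583 / 0.108555 = 0.152761.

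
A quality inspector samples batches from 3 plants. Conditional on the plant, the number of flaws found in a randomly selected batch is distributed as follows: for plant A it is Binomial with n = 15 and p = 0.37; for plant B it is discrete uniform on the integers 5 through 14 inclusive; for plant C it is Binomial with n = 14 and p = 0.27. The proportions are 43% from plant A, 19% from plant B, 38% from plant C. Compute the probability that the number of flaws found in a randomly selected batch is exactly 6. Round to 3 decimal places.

Conditional on each plant, P(X = 6): A: 0.200761; B: 0.1; C: 0.0938255.
By total probability, P(X = 6) = 0.43·0.200761 + 0.19·0.1 + 0.38·0.0938255 = 0.140981.

0.141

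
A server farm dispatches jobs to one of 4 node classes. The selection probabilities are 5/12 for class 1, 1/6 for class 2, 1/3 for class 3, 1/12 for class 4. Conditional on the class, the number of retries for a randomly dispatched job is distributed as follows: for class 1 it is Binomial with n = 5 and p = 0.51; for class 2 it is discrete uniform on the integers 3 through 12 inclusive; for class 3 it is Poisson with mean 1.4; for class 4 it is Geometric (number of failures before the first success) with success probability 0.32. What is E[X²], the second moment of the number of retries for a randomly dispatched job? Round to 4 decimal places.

For each component E[X²] = Var + (mean)², giving 1: 7.752; 2: 64.5; 3: 3.36; 4: 11.1562.
Overall E[X²] = 0.416667·7.752 + 0.166667·64.5 + 0.333333·3.36 + 0.0833333·11.1562 = 16.0297.

16.0297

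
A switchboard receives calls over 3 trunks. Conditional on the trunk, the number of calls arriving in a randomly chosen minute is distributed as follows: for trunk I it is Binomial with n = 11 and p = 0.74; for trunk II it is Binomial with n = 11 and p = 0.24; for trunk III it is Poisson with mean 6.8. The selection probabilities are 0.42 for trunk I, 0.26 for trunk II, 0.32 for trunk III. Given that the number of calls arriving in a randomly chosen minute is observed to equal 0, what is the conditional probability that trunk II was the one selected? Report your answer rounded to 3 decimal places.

0.973

Likelihoods P(X=0 | ·): I: 3.67034e-07; II: 0.0488596; III: 0.00111378.
Posterior ∝ prior × likelihood. Numerator for II: 0.26·0.0488596 = 0.0127035.
Normalizing constant: 0.42·3.67034e-07 + 0.26·0.0488596 + 0.32·0.00111378 = 0.01306.
P(II | observation) = 0.0127035 / 0.01306 = 0.972698.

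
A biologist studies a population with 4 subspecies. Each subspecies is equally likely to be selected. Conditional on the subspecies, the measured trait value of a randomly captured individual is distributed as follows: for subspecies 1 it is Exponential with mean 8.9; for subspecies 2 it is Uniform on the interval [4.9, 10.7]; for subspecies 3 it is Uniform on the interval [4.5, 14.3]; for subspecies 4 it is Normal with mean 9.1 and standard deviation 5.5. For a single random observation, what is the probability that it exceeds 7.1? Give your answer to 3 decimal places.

0.612

Conditional on each subspecies, P(X > 7.1): 1: 0.45034; 2: 0.62069; 3: 0.734694; 4: 0.641935.
By total probability, P(X > 7.1) = 0.25·0.45034 + 0.25·0.62069 + 0.25·0.734694 + 0.25·0.641935 = 0.611915.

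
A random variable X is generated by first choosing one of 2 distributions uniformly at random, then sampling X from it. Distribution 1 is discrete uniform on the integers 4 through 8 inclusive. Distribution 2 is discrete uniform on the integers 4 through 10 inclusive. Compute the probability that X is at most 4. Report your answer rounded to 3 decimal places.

Conditional on each component, P(X ≤ 4): 1: 0.2; 2: 0.142857.
By total probability, P(X ≤ 4) = 0.5·0.2 + 0.5·0.142857 = 0.171429.

0.171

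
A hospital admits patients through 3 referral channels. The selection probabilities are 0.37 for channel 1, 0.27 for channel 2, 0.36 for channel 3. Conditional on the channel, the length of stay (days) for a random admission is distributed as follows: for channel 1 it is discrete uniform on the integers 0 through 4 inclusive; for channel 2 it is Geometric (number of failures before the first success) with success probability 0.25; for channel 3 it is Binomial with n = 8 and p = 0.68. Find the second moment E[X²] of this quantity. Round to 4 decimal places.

19.1704

For each component E[X²] = Var + (mean)², giving 1: 6; 2: 21; 3: 31.3344.
Overall E[X²] = 0.37·6 + 0.27·21 + 0.36·31.3344 = 19.1704.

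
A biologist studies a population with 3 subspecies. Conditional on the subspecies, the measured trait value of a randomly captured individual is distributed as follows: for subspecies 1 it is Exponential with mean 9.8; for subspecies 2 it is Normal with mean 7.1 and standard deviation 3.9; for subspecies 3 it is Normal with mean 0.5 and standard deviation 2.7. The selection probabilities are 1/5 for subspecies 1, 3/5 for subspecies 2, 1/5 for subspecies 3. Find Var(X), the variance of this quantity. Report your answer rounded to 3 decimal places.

39.354

Per component, 1: μ=9.8, E[X²]=192.08; 2: μ=7.1, E[X²]=65.62; 3: μ=0.5, E[X²]=7.54.
E[X] = 0.2·9.8 + 0.6·7.1 + 0.2·0.5 = 6.32.
E[X²] = 0.2·192.08 + 0.6·65.62 + 0.2·7.54 = 79.296.
Var(X) = E[X²] − (E[X])² = 79.296 − 39.9424 = 39.3536.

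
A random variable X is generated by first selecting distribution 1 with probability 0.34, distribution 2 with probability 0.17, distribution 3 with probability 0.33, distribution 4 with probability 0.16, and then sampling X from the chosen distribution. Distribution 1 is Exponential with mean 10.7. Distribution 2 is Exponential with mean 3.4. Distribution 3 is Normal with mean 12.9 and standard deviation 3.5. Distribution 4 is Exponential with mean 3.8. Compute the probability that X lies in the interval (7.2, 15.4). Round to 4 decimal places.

Conditional on each component, P(7.2 < X < 15.4): 1: 0.273123; 2: 0.109527; 3: 0.710773; 4: 0.132981.
By total probability, P(7.2 < X < 15.4) = 0.34·0.273123 + 0.17·0.109527 + 0.33·0.710773 + 0.16·0.132981 = 0.367314.

0.3673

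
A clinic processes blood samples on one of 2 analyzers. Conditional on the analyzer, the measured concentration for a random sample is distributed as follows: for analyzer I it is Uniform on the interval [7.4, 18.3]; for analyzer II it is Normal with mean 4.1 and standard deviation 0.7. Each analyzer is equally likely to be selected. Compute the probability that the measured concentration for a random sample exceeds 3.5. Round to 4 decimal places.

Conditional on each analyzer, P(X > 3.5): I: 1; II: 0.804317.
By total probability, P(X > 3.5) = 0.5·1 + 0.5·0.804317 = 0.902159.

0.9022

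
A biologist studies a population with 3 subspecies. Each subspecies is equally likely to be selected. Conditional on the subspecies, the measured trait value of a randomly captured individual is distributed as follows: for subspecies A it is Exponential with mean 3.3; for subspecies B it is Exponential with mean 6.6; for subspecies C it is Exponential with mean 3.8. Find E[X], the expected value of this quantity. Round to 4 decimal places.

Component means — A: 3.3; B: 6.6; C: 3.8.
E[X] = 0.333333·3.3 + 0.333333·6.6 + 0.333333·3.8 = 4.56667.

4.5667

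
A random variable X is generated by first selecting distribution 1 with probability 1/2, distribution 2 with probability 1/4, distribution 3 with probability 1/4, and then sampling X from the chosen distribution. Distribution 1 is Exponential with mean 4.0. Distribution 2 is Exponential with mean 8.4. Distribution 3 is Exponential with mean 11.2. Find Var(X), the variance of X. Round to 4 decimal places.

66.3900

Per component, 1: μ=4, E[X²]=32; 2: μ=8.4, E[X²]=141.12; 3: μ=11.2, E[X²]=250.88.
E[X] = 0.5·4 + 0.25·8.4 + 0.25·11.2 = 6.9.
E[X²] = 0.5·32 + 0.25·141.12 + 0.25·250.88 = 114.
Var(X) = E[X²] − (E[X])² = 114 − 47.61 = 66.39.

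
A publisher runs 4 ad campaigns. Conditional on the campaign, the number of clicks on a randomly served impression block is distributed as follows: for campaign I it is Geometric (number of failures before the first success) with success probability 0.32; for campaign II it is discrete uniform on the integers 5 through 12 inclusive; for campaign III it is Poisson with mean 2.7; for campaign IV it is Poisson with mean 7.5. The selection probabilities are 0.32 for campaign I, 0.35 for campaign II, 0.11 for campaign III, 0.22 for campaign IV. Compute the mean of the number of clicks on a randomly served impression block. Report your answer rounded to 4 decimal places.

5.6020

Component means — I: 2.125; II: 8.5; III: 2.7; IV: 7.5.
E[X] = 0.32·2.125 + 0.35·8.5 + 0.11·2.7 + 0.22·7.5 = 5.602.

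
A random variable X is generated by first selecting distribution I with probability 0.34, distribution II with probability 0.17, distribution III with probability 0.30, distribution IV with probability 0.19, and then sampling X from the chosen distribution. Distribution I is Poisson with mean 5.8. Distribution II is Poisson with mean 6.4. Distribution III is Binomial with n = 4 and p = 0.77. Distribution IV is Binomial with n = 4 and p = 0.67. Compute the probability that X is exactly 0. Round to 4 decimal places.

Conditional on each component, P(X = 0): I: 0.00302755; II: 0.00166156; III: 0.00279841; IV: 0.0118592.
By total probability, P(X = 0) = 0.34·0.00302755 + 0.17·0.00166156 + 0.3·0.00279841 + 0.19·0.0118592 = 0.00440461.

0.0044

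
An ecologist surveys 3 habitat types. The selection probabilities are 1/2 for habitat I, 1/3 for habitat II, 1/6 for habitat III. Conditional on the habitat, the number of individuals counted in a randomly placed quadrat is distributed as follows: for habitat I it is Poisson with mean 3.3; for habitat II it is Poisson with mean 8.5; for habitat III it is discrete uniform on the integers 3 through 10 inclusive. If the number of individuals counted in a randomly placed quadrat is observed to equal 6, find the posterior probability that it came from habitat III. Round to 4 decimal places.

Likelihoods P(X=6 | ·): I: 0.0661575; II: 0.106581; III: 0.125.
Posterior ∝ prior × likelihood. Numerator for III: 0.166667·0.125 = 0.0208333.
Normalizing constant: 0.5·0.0661575 + 0.333333·0.106581 + 0.166667·0.125 = 0.089439.
P(III | observation) = 0.0208333 / 0.089439 = 0.232934.

0.2329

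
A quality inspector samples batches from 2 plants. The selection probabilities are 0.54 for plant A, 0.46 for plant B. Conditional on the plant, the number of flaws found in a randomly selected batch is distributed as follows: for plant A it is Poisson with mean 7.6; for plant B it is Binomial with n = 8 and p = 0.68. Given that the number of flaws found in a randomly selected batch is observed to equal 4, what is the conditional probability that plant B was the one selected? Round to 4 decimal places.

0.6577

Likelihoods P(X=4 | ·): A: 0.0695673; B: 0.15694.
Posterior ∝ prior × likelihood. Numerator for B: 0.46·0.15694 = 0.0721924.
Normalizing constant: 0.54·0.0695673 + 0.46·0.15694 = 0.109759.
P(B | observation) = 0.0721924 / 0.109759 = 0.657737.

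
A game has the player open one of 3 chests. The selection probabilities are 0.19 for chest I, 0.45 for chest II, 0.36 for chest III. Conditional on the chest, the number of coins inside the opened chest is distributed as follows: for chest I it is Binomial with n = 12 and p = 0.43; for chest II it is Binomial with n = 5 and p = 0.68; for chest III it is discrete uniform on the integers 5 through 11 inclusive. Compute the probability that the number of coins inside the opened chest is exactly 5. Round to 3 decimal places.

0.160

Conditional on each chest, P(X = 5): I: 0.22761; II: 0.145393; III: 0.142857.
By total probability, P(X = 5) = 0.19·0.22761 + 0.45·0.145393 + 0.36·0.142857 = 0.160101.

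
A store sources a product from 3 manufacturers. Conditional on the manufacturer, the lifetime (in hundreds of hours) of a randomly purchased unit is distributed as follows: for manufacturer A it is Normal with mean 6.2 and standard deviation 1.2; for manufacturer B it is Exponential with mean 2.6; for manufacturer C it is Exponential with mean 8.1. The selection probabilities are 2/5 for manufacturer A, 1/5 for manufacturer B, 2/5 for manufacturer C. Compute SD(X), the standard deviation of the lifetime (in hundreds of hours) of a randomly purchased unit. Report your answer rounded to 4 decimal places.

5.6751

Per component, A: μ=6.2, E[X²]=39.88; B: μ=2.6, E[X²]=13.52; C: μ=8.1, E[X²]=131.22.
E[X] = 0.4·6.2 + 0.2·2.6 + 0.4·8.1 = 6.24.
E[X²] = 0.4·39.88 + 0.2·13.52 + 0.4·131.22 = 71.144.
Var(X) = E[X²] − (E[X])² = 71.144 − 38.9376 = 32.2064.
SD(X) = √32.2064 = 5.67507.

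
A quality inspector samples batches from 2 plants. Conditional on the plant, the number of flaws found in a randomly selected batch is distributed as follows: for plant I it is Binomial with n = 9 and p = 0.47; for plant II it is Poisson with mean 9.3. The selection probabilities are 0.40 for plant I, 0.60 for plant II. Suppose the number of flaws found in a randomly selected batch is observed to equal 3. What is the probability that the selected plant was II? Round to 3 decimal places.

Likelihoods P(X=3 | ·): I: 0.193298; II: 0.0122563.
Posterior ∝ prior × likelihood. Numerator for II: 0.6·0.0122563 = 0.00735377.
Normalizing constant: 0.4·0.193298 + 0.6·0.0122563 = 0.0846731.
P(II | observation) = 0.00735377 / 0.0846731 = 0.086849.

0.087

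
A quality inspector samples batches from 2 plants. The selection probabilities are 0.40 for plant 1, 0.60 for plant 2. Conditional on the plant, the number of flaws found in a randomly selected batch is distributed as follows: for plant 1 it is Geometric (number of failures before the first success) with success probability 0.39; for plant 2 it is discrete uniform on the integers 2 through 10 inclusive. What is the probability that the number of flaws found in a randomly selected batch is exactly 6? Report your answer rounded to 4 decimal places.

0.0747

Conditional on each plant, P(X = 6): 1: 0.0200929; 2: 0.111111.
By total probability, P(X = 6) = 0.4·0.0200929 + 0.6·0.111111 = 0.0747038.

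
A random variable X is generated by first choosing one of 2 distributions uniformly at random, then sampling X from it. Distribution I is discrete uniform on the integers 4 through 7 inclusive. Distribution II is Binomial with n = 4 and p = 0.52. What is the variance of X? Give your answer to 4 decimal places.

4.0483

Per component, I: μ=5.5, E[X²]=31.5; II: μ=2.08, E[X²]=5.3248.
E[X] = 0.5·5.5 + 0.5·2.08 = 3.79.
E[X²] = 0.5·31.5 + 0.5·5.3248 = 18.4124.
Var(X) = E[X²] − (E[X])² = 18.4124 − 14.3641 = 4.0483.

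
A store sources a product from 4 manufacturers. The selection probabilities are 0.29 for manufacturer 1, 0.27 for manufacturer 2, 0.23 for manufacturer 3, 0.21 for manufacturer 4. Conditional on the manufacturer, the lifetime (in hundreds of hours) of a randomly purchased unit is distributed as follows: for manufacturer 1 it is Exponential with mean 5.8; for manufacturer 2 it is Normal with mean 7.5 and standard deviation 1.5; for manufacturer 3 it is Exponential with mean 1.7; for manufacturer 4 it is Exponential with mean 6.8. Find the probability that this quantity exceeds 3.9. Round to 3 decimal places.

0.557

Conditional on each manufacturer, P(X > 3.9): 1: 0.510475; 2: 0.991802; 3: 0.10085; 4: 0.563533.
By total probability, P(X > 3.9) = 0.29·0.510475 + 0.27·0.991802 + 0.23·0.10085 + 0.21·0.563533 = 0.557362.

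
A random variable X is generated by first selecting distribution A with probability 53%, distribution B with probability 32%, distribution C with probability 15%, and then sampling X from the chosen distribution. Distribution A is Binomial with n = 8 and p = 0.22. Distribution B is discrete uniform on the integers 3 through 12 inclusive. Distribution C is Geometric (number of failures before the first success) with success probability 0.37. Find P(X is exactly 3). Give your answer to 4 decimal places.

0.1371

Conditional on each component, P(X = 3): A: 0.172159; B: 0.1; C: 0.0925174.
By total probability, P(X = 3) = 0.53·0.172159 + 0.32·0.1 + 0.15·0.0925174 = 0.137122.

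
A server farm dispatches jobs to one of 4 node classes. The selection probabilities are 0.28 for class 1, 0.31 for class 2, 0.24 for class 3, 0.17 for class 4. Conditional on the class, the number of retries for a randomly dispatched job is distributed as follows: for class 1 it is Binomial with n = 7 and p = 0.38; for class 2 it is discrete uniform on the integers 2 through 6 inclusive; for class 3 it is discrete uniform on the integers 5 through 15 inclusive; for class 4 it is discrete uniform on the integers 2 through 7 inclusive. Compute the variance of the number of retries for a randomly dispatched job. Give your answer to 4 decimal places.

Per component, 1: μ=2.66, E[X²]=8.7248; 2: μ=4, E[X²]=18; 3: μ=10, E[X²]=110; 4: μ=4.5, E[X²]=23.1667.
E[X] = 0.28·2.66 + 0.31·4 + 0.24·10 + 0.17·4.5 = 5.1498.
E[X²] = 0.28·8.7248 + 0.31·18 + 0.24·110 + 0.17·23.1667 = 38.3613.
Var(X) = E[X²] − (E[X])² = 38.3613 − 26.5204 = 11.8408.

11.8408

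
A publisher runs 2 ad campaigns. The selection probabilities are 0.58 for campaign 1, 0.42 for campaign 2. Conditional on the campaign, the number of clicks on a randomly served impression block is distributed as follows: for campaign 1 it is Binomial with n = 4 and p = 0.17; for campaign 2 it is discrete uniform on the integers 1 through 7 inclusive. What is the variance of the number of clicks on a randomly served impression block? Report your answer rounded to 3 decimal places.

4.692

Per component, 1: μ=0.68, E[X²]=1.0268; 2: μ=4, E[X²]=20.
E[X] = 0.58·0.68 + 0.42·4 = 2.0744.
E[X²] = 0.58·1.0268 + 0.42·20 = 8.99554.
Var(X) = E[X²] − (E[X])² = 8.99554 − 4.30314 = 4.69241.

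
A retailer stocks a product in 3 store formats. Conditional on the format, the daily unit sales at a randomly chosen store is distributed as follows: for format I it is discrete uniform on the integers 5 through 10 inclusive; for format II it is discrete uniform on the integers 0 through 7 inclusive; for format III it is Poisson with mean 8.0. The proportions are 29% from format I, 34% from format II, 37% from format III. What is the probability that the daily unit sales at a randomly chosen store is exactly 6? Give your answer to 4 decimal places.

0.1360

Conditional on each format, P(X = 6): I: 0.166667; II: 0.125; III: 0.122138.
By total probability, P(X = 6) = 0.29·0.166667 + 0.34·0.125 + 0.37·0.122138 = 0.136024.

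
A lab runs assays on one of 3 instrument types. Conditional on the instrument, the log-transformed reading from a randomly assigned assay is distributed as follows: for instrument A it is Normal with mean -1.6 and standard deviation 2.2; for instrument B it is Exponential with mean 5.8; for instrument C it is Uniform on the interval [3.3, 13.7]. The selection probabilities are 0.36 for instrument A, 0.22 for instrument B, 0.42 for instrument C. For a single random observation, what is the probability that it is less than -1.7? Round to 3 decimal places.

0.173

Conditional on each instrument, P(X < -1.7): A: 0.481873; B: 0; C: 0.
By total probability, P(X < -1.7) = 0.36·0.481873 + 0.22·0 + 0.42·0 = 0.173474.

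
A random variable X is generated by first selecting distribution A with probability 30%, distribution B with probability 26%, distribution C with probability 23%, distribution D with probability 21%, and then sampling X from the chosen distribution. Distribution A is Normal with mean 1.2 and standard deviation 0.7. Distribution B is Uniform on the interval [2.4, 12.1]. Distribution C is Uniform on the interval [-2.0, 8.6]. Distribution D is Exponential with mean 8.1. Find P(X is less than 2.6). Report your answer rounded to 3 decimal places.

0.456

Conditional on each component, P(X < 2.6): A: 0.97725; B: 0.0206186; C: 0.433962; D: 0.274568.
By total probability, P(X < 2.6) = 0.3·0.97725 + 0.26·0.0206186 + 0.23·0.433962 + 0.21·0.274568 = 0.456006.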